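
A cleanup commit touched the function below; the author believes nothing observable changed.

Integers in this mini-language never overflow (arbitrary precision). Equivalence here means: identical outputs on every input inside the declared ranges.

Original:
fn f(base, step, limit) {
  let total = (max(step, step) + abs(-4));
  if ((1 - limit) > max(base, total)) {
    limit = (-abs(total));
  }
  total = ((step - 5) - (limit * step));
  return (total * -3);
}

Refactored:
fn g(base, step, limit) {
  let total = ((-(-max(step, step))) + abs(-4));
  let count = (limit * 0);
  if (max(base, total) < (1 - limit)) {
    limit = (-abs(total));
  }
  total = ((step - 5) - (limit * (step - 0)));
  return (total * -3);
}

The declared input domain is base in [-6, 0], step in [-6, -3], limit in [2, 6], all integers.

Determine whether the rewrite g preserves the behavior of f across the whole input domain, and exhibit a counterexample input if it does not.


Side by side, the visible changes include: constant usage differs; also local variable names differ; also comparison usage differs; also statement counts differ; also arithmetic usage differs.
As a probe, take base=-4, step=-3, limit=5: f runs total=1, then ((1 - limit) > max(base, total)) is false, then total=7, then returns -21; g runs total=1, then count=0, then (max(base, total) < (1 - limit)) is false, then total=7, then returns -21; both end at -21.
Every one of the 140 inputs gives matching results.
verdict: equivalent


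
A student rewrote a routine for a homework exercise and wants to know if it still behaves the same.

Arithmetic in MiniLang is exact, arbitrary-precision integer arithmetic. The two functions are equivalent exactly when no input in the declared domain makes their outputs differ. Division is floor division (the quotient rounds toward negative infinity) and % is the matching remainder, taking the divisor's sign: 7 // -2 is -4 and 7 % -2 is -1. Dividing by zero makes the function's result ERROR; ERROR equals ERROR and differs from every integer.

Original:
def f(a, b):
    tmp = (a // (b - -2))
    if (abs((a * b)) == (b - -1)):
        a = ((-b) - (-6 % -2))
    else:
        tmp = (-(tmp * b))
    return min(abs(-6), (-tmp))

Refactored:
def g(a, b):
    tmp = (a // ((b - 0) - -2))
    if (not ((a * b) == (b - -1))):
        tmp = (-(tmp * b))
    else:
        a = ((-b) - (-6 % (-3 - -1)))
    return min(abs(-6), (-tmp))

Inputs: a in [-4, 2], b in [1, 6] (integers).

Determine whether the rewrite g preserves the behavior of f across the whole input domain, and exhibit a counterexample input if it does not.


Take a=-2, b=1.
f: tmp := -1 | (abs((a * b)) == (b - -1)): true | a := -1 | result 1
g: tmp := -1 | (not ((a * b) == (b - -1))): true | tmp := 1 | result -1
1 vs -1 — the two versions disagree here.
verdict: not equivalent; witness: a=-2, b=1


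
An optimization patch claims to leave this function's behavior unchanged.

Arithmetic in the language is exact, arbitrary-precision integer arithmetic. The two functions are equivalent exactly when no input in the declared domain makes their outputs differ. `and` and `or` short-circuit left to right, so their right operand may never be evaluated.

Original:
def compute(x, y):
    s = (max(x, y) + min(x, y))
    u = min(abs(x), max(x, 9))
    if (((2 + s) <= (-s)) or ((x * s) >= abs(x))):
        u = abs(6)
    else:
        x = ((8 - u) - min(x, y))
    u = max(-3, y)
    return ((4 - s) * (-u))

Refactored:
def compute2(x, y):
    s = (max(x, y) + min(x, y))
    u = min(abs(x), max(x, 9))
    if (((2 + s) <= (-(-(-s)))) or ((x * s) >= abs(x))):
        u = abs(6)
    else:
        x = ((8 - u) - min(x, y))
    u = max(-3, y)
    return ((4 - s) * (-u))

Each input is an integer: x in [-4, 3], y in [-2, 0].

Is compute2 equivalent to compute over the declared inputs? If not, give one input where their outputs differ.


Equivalent — the differences include same computation, different form, yet no declared input distinguishes the two.
Spot check at x=-2, y=-2 — compute: s=-4, then u=2, then (((2 + s) <= (-s)) or ((x * s) >= abs(x))) is true, then u=6, then u=-2, then returns 16. compute2: s=-4, then u=2, then (((2 + s) <= (-(-(-s)))) or ((x * s) >= abs(x))) is true, then u=6, then u=-2, then returns 16. Both give 16.
Across all 24 domain points the two functions coincide.
verdict: equivalent


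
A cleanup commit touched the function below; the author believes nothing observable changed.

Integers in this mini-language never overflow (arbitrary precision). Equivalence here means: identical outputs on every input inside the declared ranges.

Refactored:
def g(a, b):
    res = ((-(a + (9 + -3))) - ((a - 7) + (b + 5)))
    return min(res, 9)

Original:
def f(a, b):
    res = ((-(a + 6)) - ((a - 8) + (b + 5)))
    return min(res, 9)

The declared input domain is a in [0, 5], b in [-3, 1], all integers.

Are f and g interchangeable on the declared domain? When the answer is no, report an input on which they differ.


Input a=0, b=-3: 0 from f versus -1 from g.
verdict: not equivalent; witness: a=0, b=-3


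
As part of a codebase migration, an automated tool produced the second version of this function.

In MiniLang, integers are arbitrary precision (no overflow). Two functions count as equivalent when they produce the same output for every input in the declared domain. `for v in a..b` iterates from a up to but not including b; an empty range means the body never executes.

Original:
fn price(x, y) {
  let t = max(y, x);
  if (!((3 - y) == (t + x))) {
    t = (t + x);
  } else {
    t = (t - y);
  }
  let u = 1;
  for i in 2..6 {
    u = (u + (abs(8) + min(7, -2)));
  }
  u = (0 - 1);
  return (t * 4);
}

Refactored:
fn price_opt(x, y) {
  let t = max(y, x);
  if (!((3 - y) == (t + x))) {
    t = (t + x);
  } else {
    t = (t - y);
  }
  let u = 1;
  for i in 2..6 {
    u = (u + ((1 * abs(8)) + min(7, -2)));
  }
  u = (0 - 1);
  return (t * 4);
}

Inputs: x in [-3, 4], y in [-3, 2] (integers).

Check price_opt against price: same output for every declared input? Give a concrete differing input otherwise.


Although arithmetic usage differs; and constant usage differs, 48/48 inputs agree.
verdict: equivalent


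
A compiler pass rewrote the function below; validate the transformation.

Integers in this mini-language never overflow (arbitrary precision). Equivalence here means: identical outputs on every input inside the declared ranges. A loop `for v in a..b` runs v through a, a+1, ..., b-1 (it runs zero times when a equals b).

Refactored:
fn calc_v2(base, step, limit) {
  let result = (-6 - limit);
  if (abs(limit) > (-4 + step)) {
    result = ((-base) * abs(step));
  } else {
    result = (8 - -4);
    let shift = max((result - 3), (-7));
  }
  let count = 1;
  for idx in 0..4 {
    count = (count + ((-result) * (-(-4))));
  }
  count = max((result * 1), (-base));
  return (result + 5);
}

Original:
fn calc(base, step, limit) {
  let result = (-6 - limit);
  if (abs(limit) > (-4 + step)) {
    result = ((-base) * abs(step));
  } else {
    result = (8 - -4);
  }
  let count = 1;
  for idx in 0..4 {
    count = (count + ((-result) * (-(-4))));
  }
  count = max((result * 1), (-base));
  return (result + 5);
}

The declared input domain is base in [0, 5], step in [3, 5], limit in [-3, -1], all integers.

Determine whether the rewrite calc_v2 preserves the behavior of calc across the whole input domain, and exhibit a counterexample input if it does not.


Comparing the listings, the differences include: min/max/abs usage differs, and arithmetic usage differs, and local variable names differ, and constant usage differs, and statement counts differ.
Tracing base=4, step=5, limit=-2: calc: result = -4; (abs(limit) > (-4 + step)) -> true; result = -20; count = 1; [idx=0]; count = 81; [idx=1]; count = 161; [idx=2]; count = 241; [idx=3]; count = 321; count = -4; return -15 | calc_v2: result = -4; (abs(limit) > (-4 + step)) -> true; result = -20; count = 1; [idx=0]; count = 81; [idx=1]; count = 161; [idx=2]; count = 241; [idx=3]; count = 321; count = -4; return -15 — matching result -15.
Sweeping the whole domain (54 inputs) finds no disagreement.
verdict: equivalent


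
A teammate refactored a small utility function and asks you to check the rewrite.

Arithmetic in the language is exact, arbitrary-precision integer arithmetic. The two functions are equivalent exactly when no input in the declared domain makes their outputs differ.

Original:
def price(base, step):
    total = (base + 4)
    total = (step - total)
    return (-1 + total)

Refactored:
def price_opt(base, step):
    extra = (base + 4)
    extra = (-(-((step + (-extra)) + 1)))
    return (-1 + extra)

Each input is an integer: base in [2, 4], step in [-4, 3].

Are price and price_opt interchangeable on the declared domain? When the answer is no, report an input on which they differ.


Take base=2, step=-4.
price: total := 6 | total := -10 | result -11
price_opt: extra := 6 | extra := -9 | result -10
-11 and -10 differ, so these are not the same function on this domain.
verdict: not equivalent; witness: base=2, step=-4


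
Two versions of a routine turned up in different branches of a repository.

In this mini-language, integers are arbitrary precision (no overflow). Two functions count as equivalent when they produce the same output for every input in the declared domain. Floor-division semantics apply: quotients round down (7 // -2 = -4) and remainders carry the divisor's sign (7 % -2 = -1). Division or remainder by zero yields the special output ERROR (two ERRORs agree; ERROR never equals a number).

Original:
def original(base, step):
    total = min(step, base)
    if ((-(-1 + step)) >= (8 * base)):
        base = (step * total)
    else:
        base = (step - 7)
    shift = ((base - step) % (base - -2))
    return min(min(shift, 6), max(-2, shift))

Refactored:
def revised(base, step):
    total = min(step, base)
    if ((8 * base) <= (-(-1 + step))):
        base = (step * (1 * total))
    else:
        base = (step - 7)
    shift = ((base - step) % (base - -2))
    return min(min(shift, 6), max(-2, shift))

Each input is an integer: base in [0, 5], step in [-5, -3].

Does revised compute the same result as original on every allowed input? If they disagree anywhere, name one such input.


The two are interchangeable: constant usage differs; and comparison usage differs; and arithmetic usage differs, and every declared input agrees.
One worked example (base=4, step=-3) — original: total := -3 | ((-(-1 + step)) >= (8 * base)): false | base := -10 | shift := -7 | result -7; revised: total := -3 | ((8 * base) <= (-(-1 + step))): false | base := -10 | shift := -7 | result -7; agreement on -7.
Every one of the 18 inputs gives matching results.
verdict: equivalent


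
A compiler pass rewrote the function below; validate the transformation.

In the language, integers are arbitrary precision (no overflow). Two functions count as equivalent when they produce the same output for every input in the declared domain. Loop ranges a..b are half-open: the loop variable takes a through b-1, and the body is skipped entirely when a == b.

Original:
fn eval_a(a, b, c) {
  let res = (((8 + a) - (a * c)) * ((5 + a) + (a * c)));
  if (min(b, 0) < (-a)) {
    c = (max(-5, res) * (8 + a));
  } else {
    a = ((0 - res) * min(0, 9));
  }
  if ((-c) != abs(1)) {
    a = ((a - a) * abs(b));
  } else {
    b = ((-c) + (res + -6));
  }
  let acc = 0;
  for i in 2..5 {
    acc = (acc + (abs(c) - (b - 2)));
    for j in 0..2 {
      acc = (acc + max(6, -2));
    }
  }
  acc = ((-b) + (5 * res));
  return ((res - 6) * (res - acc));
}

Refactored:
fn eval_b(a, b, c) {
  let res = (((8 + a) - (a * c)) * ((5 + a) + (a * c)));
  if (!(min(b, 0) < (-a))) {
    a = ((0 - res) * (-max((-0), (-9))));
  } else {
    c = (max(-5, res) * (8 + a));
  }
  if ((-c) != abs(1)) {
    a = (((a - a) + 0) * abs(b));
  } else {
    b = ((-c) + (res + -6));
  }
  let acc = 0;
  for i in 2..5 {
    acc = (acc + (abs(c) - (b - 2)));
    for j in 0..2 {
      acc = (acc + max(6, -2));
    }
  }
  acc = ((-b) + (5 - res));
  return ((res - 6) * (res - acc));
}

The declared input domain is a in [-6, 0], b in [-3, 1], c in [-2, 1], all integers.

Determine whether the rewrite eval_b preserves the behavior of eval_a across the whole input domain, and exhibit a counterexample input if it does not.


Input a=-6, b=-3, c=-2: -50692 from eval_a versus 26448 from eval_b.
verdict: not equivalent; witness: a=-6, b=-3, c=-2


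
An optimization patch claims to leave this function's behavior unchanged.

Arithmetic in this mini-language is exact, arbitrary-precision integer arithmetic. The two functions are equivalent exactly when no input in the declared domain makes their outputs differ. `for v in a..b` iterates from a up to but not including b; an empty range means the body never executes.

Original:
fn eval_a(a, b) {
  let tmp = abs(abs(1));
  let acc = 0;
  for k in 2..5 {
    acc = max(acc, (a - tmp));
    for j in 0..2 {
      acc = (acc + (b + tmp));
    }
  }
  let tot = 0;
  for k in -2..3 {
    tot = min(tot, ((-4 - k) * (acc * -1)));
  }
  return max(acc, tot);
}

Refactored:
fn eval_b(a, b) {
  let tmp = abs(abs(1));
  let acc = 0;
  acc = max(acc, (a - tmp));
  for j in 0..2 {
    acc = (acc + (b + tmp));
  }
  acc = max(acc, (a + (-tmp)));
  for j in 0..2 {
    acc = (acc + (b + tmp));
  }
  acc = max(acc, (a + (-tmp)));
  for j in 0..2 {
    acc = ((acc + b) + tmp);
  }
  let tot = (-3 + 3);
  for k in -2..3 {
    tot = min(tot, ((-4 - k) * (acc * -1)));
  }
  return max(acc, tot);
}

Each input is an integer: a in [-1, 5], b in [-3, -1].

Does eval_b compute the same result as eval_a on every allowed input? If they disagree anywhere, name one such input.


Although loop structure differs, and statement counts differ, and min/max/abs usage differs, and constant usage differs, and arithmetic usage differs, 21/21 inputs agree.
verdict: equivalent


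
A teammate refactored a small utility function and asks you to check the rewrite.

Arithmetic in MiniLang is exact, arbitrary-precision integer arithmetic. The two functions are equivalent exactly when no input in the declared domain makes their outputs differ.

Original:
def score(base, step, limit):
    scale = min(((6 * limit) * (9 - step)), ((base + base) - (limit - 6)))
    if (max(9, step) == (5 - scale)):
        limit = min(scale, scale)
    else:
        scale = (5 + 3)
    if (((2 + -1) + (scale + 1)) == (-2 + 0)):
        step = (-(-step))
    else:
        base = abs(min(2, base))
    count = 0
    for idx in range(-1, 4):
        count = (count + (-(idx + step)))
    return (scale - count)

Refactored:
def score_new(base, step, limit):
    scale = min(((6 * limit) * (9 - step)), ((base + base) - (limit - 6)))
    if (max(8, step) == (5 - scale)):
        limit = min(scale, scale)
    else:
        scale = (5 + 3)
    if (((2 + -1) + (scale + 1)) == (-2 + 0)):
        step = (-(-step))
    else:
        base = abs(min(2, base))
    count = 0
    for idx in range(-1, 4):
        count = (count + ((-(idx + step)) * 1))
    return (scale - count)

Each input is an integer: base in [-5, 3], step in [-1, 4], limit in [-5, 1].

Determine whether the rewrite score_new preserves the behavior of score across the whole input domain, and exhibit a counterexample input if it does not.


On input base=-5, step=-1, limit=0, score returns -4 while score_new returns 8.
verdict: not equivalent; witness: base=-5, step=-1, limit=0


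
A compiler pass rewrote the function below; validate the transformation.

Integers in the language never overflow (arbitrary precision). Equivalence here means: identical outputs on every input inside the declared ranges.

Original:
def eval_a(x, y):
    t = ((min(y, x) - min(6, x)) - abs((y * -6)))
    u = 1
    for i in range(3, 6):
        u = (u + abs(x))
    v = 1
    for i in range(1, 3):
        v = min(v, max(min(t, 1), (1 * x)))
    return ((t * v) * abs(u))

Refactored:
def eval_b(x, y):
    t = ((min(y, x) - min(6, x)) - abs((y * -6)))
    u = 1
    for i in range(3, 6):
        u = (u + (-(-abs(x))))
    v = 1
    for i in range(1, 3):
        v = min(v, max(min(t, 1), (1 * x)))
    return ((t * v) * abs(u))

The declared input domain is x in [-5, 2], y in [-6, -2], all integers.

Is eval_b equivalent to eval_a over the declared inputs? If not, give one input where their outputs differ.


The two are interchangeable: same computation, different form, and every declared input agrees.
Tracing x=-4, y=-3: eval_a: t = -18; u = 1; [i=3]; u = 5; [i=4]; u = 9; [i=5]; u = 13; v = 1; [i=1]; v = -4; [i=2]; v = -4; return 936 | eval_b: t = -18; u = 1; [i=3]; u = 5; [i=4]; u = 9; [i=5]; u = 13; v = 1; [i=1]; v = -4; [i=2]; v = -4; return 936 — matching result 936.
Checked all 40 inputs in the declared domain: the outputs agree on every one.
verdict: equivalent


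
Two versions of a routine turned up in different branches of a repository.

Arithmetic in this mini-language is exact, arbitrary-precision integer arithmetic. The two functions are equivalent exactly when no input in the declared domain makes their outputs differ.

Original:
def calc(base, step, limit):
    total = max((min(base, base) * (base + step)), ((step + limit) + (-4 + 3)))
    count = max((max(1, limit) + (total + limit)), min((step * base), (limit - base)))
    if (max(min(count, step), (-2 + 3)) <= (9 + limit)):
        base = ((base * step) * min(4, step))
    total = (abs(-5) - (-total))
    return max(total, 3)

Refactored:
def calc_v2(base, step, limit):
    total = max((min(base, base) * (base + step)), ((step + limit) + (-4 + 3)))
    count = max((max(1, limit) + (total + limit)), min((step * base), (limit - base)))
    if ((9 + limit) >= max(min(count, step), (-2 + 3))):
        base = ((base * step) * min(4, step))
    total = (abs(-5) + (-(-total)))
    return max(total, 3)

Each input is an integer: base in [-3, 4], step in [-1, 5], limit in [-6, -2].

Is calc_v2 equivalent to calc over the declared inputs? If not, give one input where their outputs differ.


The two are interchangeable: arithmetic usage differs; and comparison usage differs, and every declared input agrees.
As a probe, take base=2, step=3, limit=-2: calc runs total=10, then count=9, then (max(min(count, step), (-2 + 3)) <= (9 + limit)) is true, then base=18, then total=15, then returns 15; calc_v2 runs total=10, then count=9, then ((9 + limit) >= max(min(count, step), (-2 + 3))) is true, then base=18, then total=15, then returns 15; both end at 15.
Checked all 280 inputs in the declared domain: the outputs agree on every one.
verdict: equivalent


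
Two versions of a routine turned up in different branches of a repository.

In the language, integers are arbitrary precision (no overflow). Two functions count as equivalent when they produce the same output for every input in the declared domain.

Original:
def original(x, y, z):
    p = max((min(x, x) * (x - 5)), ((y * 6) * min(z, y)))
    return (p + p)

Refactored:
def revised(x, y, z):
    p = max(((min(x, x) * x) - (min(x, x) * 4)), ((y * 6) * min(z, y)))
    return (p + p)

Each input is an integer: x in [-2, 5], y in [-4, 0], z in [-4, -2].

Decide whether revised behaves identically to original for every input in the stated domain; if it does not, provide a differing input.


The rewrite breaks on x=-2, y=-1, z=-2, where the results are 28 and 24.
original: p := 14 | result 28
revised: p := 12 | result 24
verdict: not equivalent; witness: x=-2, y=-1, z=-2


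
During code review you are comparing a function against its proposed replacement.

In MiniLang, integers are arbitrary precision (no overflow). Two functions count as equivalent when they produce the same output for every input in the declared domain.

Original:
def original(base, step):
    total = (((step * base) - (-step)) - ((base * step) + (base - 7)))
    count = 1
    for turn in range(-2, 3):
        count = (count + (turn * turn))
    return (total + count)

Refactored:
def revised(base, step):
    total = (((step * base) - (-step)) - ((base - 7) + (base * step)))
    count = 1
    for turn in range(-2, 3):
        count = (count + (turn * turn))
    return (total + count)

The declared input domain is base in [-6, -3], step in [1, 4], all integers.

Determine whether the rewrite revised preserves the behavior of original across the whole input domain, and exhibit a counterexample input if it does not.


The two versions differ — the changes include same computation, different form.
Tracing base=-4, step=2: original: total=13, then count=1, then (turn=-2), then count=5, then (turn=-1), then count=6, then (turn=0), then count=6, then (turn=1), then count=7, then (turn=2), then count=11, then returns 24 | revised: total=13, then count=1, then (turn=-2), then count=5, then (turn=-1), then count=6, then (turn=0), then count=6, then (turn=1), then count=7, then (turn=2), then count=11, then returns 24 — matching result 24.
Every one of the 16 inputs gives matching results.
verdict: equivalent


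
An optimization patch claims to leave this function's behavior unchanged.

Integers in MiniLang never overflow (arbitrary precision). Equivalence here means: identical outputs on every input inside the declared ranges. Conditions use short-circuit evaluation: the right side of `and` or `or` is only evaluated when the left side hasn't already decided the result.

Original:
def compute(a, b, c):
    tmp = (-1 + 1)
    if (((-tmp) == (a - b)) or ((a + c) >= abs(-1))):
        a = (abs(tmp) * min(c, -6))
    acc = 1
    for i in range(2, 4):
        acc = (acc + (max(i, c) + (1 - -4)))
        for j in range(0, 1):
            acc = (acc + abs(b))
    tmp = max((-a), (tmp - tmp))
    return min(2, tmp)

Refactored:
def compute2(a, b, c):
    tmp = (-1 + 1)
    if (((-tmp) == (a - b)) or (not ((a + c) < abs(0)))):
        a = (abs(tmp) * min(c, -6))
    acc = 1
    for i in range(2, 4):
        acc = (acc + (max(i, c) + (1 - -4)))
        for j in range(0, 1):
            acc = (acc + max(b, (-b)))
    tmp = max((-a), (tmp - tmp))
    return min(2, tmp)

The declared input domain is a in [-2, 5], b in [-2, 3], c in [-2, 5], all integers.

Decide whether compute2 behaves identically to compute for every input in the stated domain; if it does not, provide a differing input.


Consider the input a=-2, b=-1, c=2.
compute: tmp := 0 | (((-tmp) == (a - b)) or ((a + c) >= abs(-1))): false | acc := 1 | iter i=2: | acc := 8 | iter j=0: | acc := 9 | iter i=3: | acc := 17 | iter j=0: | acc := 18 | tmp := 2 | result 2
compute2: tmp := 0 | (((-tmp) == (a - b)) or (not ((a + c) < abs(0)))): true | a := 0 | acc := 1 | iter i=2: | acc := 8 | iter j=0: | acc := 9 | iter i=3: | acc := 17 | iter j=0: | acc := 18 | tmp := 0 | result 0
2 vs 0 — the two versions disagree here.
verdict: not equivalent; witness: a=-2, b=-1, c=2


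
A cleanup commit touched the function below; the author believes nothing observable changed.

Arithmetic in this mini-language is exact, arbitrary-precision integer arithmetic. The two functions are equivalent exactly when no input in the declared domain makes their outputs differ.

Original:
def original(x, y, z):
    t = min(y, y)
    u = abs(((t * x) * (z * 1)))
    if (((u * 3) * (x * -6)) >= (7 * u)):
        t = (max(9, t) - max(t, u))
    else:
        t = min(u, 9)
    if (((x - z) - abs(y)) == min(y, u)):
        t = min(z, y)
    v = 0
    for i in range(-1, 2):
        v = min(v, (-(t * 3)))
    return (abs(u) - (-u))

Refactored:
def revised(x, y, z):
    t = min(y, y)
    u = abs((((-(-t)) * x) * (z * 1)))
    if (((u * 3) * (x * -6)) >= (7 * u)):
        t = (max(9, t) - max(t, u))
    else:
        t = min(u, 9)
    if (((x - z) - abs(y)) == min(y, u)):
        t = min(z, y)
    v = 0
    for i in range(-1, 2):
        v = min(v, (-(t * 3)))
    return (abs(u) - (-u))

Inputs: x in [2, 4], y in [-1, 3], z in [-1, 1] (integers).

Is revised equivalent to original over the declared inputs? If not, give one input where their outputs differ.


Although same computation, different form, 45/45 inputs agree.
verdict: equivalent


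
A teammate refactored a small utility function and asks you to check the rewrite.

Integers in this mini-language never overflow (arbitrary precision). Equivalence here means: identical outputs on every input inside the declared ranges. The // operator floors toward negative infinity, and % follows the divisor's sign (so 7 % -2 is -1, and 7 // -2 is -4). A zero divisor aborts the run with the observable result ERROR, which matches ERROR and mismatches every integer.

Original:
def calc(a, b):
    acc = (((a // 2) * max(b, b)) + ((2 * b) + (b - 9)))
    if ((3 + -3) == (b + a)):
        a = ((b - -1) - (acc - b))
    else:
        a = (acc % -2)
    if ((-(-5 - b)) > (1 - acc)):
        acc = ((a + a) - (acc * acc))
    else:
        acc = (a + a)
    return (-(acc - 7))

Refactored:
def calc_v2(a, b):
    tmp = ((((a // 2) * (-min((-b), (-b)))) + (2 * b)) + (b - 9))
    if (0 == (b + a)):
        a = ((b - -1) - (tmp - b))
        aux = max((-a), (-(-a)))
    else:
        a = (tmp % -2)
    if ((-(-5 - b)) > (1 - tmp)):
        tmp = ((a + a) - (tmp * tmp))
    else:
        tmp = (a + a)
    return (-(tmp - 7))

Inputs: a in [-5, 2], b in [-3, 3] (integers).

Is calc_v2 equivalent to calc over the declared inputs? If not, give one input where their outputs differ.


Behavior is preserved: although statement counts differ; and min/max/abs usage differs; and local variable names differ; and constant usage differs; and arithmetic usage differs, the outputs never diverge.
Spot check at a=-1, b=1 — calc: acc = -7; ((3 + -3) == (b + a)) -> true; a = 10; ((-(-5 - b)) > (1 - acc)) -> false; acc = 20; return -13. calc_v2: tmp = -7; (0 == (b + a)) -> true; a = 10; aux = 10; ((-(-5 - b)) > (1 - tmp)) -> false; tmp = 20; return -13. Both give -13.
Across all 56 domain points the two functions coincide.
verdict: equivalent


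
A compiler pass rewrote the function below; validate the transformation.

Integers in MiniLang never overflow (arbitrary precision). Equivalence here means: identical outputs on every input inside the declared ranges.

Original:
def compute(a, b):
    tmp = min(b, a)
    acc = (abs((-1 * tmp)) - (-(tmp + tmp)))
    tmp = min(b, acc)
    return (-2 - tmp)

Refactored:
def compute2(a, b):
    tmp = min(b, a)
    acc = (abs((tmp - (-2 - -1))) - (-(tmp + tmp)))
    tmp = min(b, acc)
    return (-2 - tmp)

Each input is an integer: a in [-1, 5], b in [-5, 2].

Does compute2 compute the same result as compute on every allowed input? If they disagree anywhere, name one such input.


At a=-1, b=-5: compute gives 3, compute2 gives 4.
verdict: not equivalent; witness: a=-1, b=-5


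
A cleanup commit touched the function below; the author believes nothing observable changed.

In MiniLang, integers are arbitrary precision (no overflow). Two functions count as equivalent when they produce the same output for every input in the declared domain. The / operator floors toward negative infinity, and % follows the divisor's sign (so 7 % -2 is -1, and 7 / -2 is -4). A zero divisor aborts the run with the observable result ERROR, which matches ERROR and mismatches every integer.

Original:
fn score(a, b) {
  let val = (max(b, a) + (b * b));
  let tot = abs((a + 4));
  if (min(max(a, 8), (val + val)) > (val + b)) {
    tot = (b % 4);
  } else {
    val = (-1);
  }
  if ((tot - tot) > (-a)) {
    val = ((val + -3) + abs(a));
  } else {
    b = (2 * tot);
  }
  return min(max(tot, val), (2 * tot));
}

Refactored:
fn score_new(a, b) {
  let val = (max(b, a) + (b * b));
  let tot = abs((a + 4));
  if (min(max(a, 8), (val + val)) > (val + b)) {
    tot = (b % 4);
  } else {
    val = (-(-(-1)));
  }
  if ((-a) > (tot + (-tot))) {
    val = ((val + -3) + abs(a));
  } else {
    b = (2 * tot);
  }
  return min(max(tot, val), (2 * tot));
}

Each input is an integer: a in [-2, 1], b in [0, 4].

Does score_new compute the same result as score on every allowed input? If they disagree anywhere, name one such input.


Run the pair on a=-2, b=1.
score: val = 2; tot = 2; (min(max(a, 8), (val + val)) > (val + b)) -> true; tot = 1; ((tot - tot) > (-a)) -> false; b = 2; return 2
score_new: val = 2; tot = 2; (min(max(a, 8), (val + val)) > (val + b)) -> true; tot = 1; ((-a) > (tot + (-tot))) -> true; val = 1; return 1
2 and 1 differ, so these are not the same function on this domain.
verdict: not equivalent; witness: a=-2, b=1


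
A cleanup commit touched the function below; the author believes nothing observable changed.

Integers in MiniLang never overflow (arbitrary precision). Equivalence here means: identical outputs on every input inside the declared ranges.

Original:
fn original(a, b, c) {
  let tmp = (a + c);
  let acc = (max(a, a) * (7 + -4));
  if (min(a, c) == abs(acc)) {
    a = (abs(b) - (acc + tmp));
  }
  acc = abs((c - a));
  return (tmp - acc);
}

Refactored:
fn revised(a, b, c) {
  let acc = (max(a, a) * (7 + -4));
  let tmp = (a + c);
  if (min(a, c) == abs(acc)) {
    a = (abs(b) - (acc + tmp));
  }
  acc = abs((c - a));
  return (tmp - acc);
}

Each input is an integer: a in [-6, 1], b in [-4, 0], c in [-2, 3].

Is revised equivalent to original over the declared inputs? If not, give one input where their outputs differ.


Behavior is preserved: although same computation, different form, the outputs never diverge.
Spot check at a=-6, b=0, c=1 — original: tmp := -5 | acc := -18 | (min(a, c) == abs(acc)): false | acc := 7 | result -12. revised: acc := -18 | tmp := -5 | (min(a, c) == abs(acc)): false | acc := 7 | result -12. Both give -12.
Sweeping the whole domain (240 inputs) finds no disagreement.
verdict: equivalent


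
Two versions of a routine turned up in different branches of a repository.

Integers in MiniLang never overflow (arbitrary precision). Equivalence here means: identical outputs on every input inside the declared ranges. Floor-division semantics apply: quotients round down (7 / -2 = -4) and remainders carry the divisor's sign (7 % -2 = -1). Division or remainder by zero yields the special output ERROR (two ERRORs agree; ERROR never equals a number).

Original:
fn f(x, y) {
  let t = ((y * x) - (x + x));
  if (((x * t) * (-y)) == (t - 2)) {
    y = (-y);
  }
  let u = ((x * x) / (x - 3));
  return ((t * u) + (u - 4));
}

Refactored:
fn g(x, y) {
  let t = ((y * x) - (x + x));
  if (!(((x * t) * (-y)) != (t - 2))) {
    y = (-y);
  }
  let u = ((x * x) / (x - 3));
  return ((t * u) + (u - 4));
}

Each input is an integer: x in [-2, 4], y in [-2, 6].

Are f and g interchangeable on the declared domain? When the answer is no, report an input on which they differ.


The two are interchangeable: comparison usage differs; boolean connective usage differs, and every declared input agrees.
As a probe, take x=0, y=-2: f runs t = 0; (((x * t) * (-y)) == (t - 2)) -> false; u = 0; return -4; g runs t = 0; (!(((x * t) * (-y)) != (t - 2))) -> false; u = 0; return -4; both end at -4.
Across all 63 domain points the two functions coincide.
verdict: equivalent


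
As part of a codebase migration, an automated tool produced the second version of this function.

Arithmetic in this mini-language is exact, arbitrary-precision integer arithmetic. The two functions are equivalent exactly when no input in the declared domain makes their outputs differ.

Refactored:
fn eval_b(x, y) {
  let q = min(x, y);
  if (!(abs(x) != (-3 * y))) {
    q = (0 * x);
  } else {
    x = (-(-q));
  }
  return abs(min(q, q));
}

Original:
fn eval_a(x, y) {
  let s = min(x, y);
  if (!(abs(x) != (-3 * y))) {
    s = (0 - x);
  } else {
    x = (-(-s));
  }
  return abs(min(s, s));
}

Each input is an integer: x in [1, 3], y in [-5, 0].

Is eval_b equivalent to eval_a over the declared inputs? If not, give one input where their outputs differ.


Consider the input x=3, y=-1.
eval_a: s becomes -1; next (!(abs(x) != (-3 * y))) evaluates to true; next s becomes -3; next final value 3
eval_b: q becomes -1; next (!(abs(x) != (-3 * y))) evaluates to true; next q becomes 0; next final value 0
3 and 0 differ, so these are not the same function on this domain.
verdict: not equivalent; witness: x=3, y=-1


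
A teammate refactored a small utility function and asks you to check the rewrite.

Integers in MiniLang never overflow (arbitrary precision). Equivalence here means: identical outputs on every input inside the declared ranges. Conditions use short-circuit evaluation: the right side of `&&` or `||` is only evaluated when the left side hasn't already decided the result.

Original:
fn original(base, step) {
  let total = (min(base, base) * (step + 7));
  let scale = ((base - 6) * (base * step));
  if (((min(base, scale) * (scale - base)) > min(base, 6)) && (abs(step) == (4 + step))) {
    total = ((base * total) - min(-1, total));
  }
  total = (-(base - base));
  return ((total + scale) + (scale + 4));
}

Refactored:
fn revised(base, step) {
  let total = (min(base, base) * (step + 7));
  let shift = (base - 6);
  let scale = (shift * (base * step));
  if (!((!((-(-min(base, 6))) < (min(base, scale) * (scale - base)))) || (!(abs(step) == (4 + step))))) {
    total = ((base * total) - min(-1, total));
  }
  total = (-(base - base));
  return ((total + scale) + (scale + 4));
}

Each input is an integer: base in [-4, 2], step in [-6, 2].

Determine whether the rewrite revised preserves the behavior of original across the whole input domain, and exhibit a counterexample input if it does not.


Although statement counts differ, plus comparison usage differs, plus local variable names differ, plus boolean connective usage differs, 63/63 inputs agree.
verdict: equivalent


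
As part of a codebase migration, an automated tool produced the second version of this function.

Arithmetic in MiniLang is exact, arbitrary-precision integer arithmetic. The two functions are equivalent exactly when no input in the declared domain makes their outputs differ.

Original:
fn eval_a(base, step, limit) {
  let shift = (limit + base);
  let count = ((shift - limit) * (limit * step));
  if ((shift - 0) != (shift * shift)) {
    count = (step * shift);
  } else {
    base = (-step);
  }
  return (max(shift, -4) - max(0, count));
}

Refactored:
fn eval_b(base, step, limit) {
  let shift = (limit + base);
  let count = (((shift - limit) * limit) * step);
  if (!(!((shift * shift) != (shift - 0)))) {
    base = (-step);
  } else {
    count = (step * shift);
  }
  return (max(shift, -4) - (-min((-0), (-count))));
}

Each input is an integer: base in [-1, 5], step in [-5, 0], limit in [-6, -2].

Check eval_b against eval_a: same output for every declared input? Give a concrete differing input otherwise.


Not equivalent: base=-1, step=-5, limit=-6 separates them (-39 vs -4).
eval_a: shift := -7 | count := -30 | ((shift - 0) != (shift * shift)): true | count := 35 | result -39
eval_b: shift := -7 | count := -30 | (!(!((shift * shift) != (shift - 0)))): true | base := 5 | result -4
verdict: not equivalent; witness: base=-1, step=-5, limit=-6


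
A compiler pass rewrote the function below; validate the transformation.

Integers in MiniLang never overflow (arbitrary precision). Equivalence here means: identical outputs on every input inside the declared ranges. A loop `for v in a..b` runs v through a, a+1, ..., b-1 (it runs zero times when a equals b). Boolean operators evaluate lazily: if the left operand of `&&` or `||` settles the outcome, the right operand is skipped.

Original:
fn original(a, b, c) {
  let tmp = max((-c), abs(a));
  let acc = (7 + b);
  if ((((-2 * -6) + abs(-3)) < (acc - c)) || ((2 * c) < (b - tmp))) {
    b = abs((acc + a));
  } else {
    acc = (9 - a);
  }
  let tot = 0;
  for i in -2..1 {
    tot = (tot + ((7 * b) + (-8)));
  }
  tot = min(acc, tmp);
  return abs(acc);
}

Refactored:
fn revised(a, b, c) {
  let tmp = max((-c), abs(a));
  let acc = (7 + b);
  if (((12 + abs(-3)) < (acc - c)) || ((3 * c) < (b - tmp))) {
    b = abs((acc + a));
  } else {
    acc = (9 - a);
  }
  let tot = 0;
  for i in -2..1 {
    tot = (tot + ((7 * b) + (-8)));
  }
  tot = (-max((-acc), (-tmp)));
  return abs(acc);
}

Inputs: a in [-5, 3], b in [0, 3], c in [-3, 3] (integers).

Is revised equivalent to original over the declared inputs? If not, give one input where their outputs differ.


There is a counterexample at a=-5, b=0, c=-2: 14 on one side, 7 on the other.
original: tmp = 5; acc = 7; ((((-2 * -6) + abs(-3)) < (acc - c)) || ((2 * c) < (b - tmp))) -> false; acc = 14; tot = 0; [i=-2]; tot = -8; [i=-1]; tot = -16; [i=0]; tot = -24; tot = 5; return 14
revised: tmp = 5; acc = 7; (((12 + abs(-3)) < (acc - c)) || ((3 * c) < (b - tmp))) -> true; b = 2; tot = 0; [i=-2]; tot = 6; [i=-1]; tot = 12; [i=0]; tot = 18; tot = 5; return 7
verdict: not equivalent; witness: a=-5, b=0, c=-2


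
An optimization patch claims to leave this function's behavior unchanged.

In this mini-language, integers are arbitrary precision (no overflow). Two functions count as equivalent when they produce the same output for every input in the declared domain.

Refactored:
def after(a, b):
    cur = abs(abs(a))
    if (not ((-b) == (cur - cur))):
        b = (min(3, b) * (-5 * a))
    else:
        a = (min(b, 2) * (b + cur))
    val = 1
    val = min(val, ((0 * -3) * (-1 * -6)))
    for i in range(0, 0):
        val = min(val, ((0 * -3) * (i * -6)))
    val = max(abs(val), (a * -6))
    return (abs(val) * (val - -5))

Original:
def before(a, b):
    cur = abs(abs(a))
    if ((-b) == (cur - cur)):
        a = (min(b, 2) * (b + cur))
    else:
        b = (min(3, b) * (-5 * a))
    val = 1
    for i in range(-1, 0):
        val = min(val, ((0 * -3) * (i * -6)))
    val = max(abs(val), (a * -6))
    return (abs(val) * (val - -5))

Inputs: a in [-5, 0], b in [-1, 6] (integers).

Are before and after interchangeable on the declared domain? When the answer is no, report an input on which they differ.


This is a faithful refactor — statement counts differ; boolean connective usage differs; loop structure differs; constant usage differs; min/max/abs usage differs; arithmetic usage differs, but the computed results match everywhere.
As a probe, take a=-1, b=6: before runs cur := 1 | ((-b) == (cur - cur)): false | b := 15 | val := 1 | iter i=-1: | val := 0 | val := 6 | result 66; after runs cur := 1 | (not ((-b) == (cur - cur))): true | b := 15 | val := 1 | val := 0 | loop over i: empty range | val := 6 | result 66; both end at 66.
Every one of the 48 inputs gives matching results.
verdict: equivalent


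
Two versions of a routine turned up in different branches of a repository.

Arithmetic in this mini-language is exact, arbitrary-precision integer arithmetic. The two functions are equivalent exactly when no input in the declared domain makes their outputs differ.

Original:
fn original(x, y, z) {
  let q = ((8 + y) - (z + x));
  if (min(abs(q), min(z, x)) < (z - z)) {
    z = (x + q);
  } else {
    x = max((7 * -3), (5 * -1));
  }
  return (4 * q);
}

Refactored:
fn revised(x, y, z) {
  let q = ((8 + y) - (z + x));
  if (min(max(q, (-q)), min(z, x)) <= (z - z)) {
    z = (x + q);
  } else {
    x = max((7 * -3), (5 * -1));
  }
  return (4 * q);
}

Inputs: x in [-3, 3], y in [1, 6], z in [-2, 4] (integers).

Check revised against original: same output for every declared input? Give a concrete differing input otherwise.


Equivalent. Whatever the rewrite altered, no input in the stated domain can expose a difference.
Across all 294 domain points the two functions coincide.
Spot check at x=2, y=6, z=2 — original: q becomes 10; next (min(abs(q), min(z, x)) < (z - z)) evaluates to false; next x becomes -5; next final value 40. revised: q becomes 10; next (min(max(q, (-q)), min(z, x)) <= (z - z)) evaluates to false; next x becomes -5; next final value 40. Both give 40.
verdict: equivalent


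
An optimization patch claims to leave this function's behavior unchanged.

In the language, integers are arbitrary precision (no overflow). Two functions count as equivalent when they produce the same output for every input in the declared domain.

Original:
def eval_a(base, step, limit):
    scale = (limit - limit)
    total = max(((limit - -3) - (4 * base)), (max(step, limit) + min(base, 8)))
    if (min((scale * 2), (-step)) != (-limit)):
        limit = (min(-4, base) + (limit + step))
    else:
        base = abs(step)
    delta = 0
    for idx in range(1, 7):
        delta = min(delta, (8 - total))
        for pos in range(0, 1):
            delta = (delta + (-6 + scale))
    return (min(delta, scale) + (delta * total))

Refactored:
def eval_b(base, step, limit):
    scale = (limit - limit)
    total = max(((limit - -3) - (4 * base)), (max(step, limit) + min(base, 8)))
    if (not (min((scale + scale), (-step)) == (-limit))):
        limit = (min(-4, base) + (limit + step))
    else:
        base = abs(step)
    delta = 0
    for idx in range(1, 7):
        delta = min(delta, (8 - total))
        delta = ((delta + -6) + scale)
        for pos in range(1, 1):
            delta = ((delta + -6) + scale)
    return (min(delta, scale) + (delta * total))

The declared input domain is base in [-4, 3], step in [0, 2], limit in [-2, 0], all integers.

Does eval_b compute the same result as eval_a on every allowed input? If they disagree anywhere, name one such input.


The two versions differ — the changes include boolean connective usage differs, plus comparison usage differs, plus constant usage differs, plus statement counts differ, plus arithmetic usage differs, plus loop structure differs.
As a probe, take base=-1, step=1, limit=-2: eval_a runs scale := 0 | total := 5 | (min((scale * 2), (-step)) != (-limit)): true | limit := -5 | delta := 0 | iter idx=1: | delta := 0 | iter pos=0: | delta := -6 | iter idx=2: | delta := -6 | iter pos=0: | delta := -12 | iter idx=3: | delta := -12 | iter pos=0: | delta := -18 | iter idx=4: | delta := -18 | iter pos=0: | delta := -24 | iter idx=5: | delta := -24 | iter pos=0: | delta := -30 | iter idx=6: | delta := -30 | iter pos=0: | delta := -36 | result -216; eval_b runs scale := 0 | total := 5 | (not (min((scale + scale), (-step)) == (-limit))): true | limit := -5 | delta := 0 | iter idx=1: | delta := 0 | delta := -6 | loop over pos: empty range | iter idx=2: | delta := -6 | delta := -12 | loop over pos: empty range | iter idx=3: | delta := -12 | delta := -18 | loop over pos: empty range | iter idx=4: | delta := -18 | delta := -24 | loop over pos: empty range | iter idx=5: | delta := -24 | delta := -30 | loop over pos: empty range | iter idx=6: | delta := -30 | delta := -36 | loop over pos: empty range | result -216; both end at -216.
Sweeping the whole domain (72 inputs) finds no disagreement.
verdict: equivalent
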